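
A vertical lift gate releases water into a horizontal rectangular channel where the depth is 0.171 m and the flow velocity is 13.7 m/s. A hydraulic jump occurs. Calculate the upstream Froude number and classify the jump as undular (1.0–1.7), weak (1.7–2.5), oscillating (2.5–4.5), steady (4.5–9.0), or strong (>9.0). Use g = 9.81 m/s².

Fr₁ = V₁/√(g·y₁) = 13.7/√(9.81×0.171) = 10.6.
Fr₁ = 10.6 lies in the strong range.

Fr₁ = 10.6; strong jump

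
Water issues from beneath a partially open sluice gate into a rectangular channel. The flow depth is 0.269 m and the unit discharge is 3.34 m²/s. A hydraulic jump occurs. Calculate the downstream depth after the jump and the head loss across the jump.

y₂ = 2.78 m; ΔE = 5.28 m

V₁ = q/y₁ = 3.34/0.269 = 12.4 m/s. Fr₁ = V₁/√(g·y₁) = 12.4/√(9.81×0.269) = 7.64.
Bélanger equation: y₂/y₁ = ½[√(1 + 8Fr₁²) − 1] = ½[√468.4 − 1] = 10.3.
y₂ = 10.3 × 0.269 = 2.78 m.
V₂ = q/y₂ = 3.34/2.78 = 1.20 m/s. E₁ = y₁ + V₁²/2g = 8.13 m; E₂ = y₂ + V₂²/2g = 2.85 m. ΔE = E₁ − E₂ = 5.28 m.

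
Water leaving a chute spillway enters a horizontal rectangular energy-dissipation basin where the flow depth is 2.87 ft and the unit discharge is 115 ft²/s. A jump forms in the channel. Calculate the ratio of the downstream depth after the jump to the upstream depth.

y₂/y₁ = 5.42

V₁ = q/y₁ = 115/2.87 = 40.1 ft/s. Fr₁ = V₁/√(g·y₁) = 40.1/√(32.2×2.87) = 4.17.
Sequent-depth ratio: y₂/y₁ = ½[√(1 + 8Fr₁²) − 1] = ½[√140.0 − 1] = 5.42.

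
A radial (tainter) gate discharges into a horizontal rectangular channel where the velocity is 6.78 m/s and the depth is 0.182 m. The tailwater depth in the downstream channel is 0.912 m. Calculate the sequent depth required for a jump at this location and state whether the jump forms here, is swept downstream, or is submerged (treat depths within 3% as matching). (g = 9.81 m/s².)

y₂ = 1.22 m; the jump is swept downstream

Fr₁ = V₁/√(g·y₁) = 6.78/√(9.81×0.182) = 5.07.
Sequent-depth ratio: y₂/y₁ = ½[√(1 + 8Fr₁²) − 1] = ½[√207.0 − 1] = 6.69.
y₂ = 6.69 × 0.182 = 1.22 m.
Tailwater y_tw = 0.912 m: y_tw < y₂, so the jump is swept downstream.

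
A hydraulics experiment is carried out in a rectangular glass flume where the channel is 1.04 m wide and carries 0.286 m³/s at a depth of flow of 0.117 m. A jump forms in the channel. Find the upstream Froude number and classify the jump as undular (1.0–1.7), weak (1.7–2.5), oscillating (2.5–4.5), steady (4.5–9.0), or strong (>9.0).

q = Q/b = 0.286/1.04 = 0.275 m²/s; V₁ = q/y₁ = 2.35 m/s. Fr₁ = V₁/√(g·y₁) = 2.19.
Fr₁ = 2.19 lies in the weak range.

Fr₁ = 2.19; weak jump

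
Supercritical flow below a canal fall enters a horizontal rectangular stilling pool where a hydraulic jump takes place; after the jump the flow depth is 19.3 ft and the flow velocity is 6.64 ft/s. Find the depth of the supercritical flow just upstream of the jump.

Fr₂ = V₂/√(g·y₂) = 6.64/√(32.2×19.3) = 0.266.
From the momentum equation (using Fr₂), y₁/y₂ = ½[√(1 + 8Fr₂²) − 1] = ½[√1.568 − 1] = 0.126.
y₁ = 0.126 × 19.3 = 2.43 ft.

y₁ = 2.43 ft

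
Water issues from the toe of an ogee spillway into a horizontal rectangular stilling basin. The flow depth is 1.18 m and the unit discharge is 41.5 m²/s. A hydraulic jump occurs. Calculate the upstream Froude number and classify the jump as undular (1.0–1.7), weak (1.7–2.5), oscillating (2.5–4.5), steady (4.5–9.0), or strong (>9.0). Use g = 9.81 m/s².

Fr₁ = 10.3; strong jump

V₁ = q/y₁ = 41.5/1.18 = 35.2 m/s. Fr₁ = V₁/√(g·y₁) = 35.2/√(9.81×1.18) = 10.3.
Fr₁ = 10.3 lies in the strong range.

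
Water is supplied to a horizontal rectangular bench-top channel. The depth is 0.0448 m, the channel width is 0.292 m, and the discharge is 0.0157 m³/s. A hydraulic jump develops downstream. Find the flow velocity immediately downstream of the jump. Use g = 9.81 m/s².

q = Q/b = 0.0157/0.292 = 0.0538 m²/s; V₁ = q/y₁ = 1.20 m/s. Fr₁ = V₁/√(g·y₁) = 1.81.
From the momentum equation for a rectangular channel, y₂/y₁ = ½[√(1 + 8Fr₁²) − 1] = ½[√27.22 − 1] = 2.11.
y₂ = 2.11 × 0.0448 = 0.0945 m.
V₂ = q/y₂ = 0.0538/0.0945 = 0.569 m/s.

V₂ = 0.569 m/s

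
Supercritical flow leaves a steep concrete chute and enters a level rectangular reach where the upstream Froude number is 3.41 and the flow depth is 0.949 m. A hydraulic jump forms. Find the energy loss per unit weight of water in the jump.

ΔE = 2.05 m

Fr₁ = 3.41 (given).
From the momentum equation for a rectangular channel, y₂/y₁ = ½[√(1 + 8Fr₁²) − 1] = ½[√94.02 − 1] = 4.35.
y₂ = 4.35 × 0.949 = 4.13 m.
V₁ = Fr₁·√(g·y₁) = 3.41×√(9.81×0.949) = 10.4 m/s; q = V₁·y₁ = 9.87 m²/s. V₂ = q/y₂ = 9.87/4.13 = 2.39 m/s. E₁ = y₁ + V₁²/2g = 6.47 m; E₂ = y₂ + V₂²/2g = 4.42 m. ΔE = E₁ − E₂ = 2.05 m.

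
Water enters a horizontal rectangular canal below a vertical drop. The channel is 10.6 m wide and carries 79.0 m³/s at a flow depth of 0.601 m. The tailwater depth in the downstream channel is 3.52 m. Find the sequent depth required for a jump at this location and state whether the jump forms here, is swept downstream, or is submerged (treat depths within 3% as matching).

y₂ = 4.05 m; the jump is swept downstream

q = Q/b = 79.0/10.6 = 7.45 m²/s; V₁ = q/y₁ = 12.4 m/s. Fr₁ = V₁/√(g·y₁) = 5.11.
By Bélanger, y₂/y₁ = ½[√(1 + 8Fr₁²) − 1] = ½[√209.7 − 1] = 6.74.
y₂ = 6.74 × 0.601 = 4.05 m.
Tailwater y_tw = 3.52 m: y_tw < y₂, so the jump is swept downstream.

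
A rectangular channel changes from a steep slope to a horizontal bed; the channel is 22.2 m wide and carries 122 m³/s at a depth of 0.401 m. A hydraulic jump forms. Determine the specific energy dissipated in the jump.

ΔE = 6.14 m

q = Q/b = 122/22.2 = 5.50 m²/s; V₁ = q/y₁ = 13.7 m/s. Fr₁ = V₁/√(g·y₁) = 6.91.
Bélanger equation: y₂/y₁ = ½[√(1 + 8Fr₁²) − 1] = ½[√382.9 − 1] = 9.28.
y₂ = 9.28 × 0.401 = 3.72 m.
Head loss: ΔE = (y₂ − y₁)³/(4y₁y₂) = (3.72 − 0.401)³/(4×0.401×3.72) = 36.7/5.97 = 6.14 m.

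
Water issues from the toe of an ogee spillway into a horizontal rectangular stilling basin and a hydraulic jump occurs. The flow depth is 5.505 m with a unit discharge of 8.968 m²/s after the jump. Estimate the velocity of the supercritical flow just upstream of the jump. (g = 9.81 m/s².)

V₁ = 18.07 m/s

V₂ = q/y₂ = 8.968/5.505 = 1.629 m/s; Fr₂ = V₂/√(g·y₂) = 0.2217.
From the momentum equation (using Fr₂), y₁/y₂ = ½[√(1 + 8Fr₂²) − 1] = ½[√1.3931 − 1] = 0.09016.
y₁ = 0.09016 × 5.505 = 0.4963 m.
V₁ = q/y₁ = 8.968/0.4963 = 18.07 m/s.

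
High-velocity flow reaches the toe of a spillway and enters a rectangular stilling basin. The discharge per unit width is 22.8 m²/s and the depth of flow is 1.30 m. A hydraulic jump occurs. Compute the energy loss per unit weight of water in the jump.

ΔE = 8.20 m

V₁ = q/y₁ = 22.8/1.30 = 17.5 m/s. Fr₁ = V₁/√(g·y₁) = 17.5/√(9.81×1.30) = 4.91.
Sequent-depth ratio: y₂/y₁ = ½[√(1 + 8Fr₁²) − 1] = ½[√194.0 − 1] = 6.46.
y₂ = 6.46 × 1.30 = 8.40 m.
Head loss: ΔE = (y₂ − y₁)³/(4y₁y₂) = (8.40 − 1.30)³/(4×1.30×8.40) = 358/43.7 = 8.20 m.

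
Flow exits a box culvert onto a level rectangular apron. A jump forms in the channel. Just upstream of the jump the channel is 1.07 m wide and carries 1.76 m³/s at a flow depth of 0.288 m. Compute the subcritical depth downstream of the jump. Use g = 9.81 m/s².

y₂ = 1.25 m

q = Q/b = 1.76/1.07 = 1.64 m²/s; V₁ = q/y₁ = 5.71 m/s. Fr₁ = V₁/√(g·y₁) = 3.40.
Sequent-depth ratio: y₂/y₁ = ½[√(1 + 8Fr₁²) − 1] = ½[√93.36 − 1] = 4.33.
y₂ = 4.33 × 0.288 = 1.25 m.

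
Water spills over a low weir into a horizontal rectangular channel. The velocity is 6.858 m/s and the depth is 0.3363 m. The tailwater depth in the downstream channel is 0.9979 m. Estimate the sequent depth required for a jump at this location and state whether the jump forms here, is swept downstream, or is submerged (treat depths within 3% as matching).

y₂ = 1.635 m; the jump is swept downstream

Fr₁ = V₁/√(g·y₁) = 6.858/√(9.81×0.3363) = 3.776.
Bélanger equation: y₂/y₁ = ½[√(1 + 8Fr₁²) − 1] = ½[√115.05 − 1] = 4.863.
y₂ = 4.863 × 0.3363 = 1.635 m.
Tailwater y_tw = 0.9979 m: y_tw < y₂, so the jump is swept downstream.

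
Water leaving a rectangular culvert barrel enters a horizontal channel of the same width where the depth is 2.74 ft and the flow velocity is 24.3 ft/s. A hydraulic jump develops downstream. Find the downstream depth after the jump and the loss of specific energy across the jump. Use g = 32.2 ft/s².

y₂ = 8.75 ft; ΔE = 2.26 ft

Fr₁ = V₁/√(g·y₁) = 24.3/√(32.2×2.74) = 2.59.
Bélanger equation: y₂/y₁ = ½[√(1 + 8Fr₁²) − 1] = ½[√54.54 − 1] = 3.19.
y₂ = 3.19 × 2.74 = 8.75 ft.
q = V₁·y₁ = 24.3 × 2.74 = 66.6 ft²/s. V₂ = q/y₂ = 66.6/8.75 = 7.61 ft/s. E₁ = y₁ + V₁²/2g = 11.9 ft; E₂ = y₂ + V₂²/2g = 9.65 ft. ΔE = E₁ − E₂ = 2.26 ft.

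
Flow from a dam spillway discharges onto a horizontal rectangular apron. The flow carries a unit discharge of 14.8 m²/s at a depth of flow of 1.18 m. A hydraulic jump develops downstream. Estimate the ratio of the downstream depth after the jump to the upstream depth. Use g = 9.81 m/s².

y₂/y₁ = 4.74

V₁ = q/y₁ = 14.8/1.18 = 12.5 m/s. Fr₁ = V₁/√(g·y₁) = 12.5/√(9.81×1.18) = 3.69.
Sequent-depth ratio: y₂/y₁ = ½[√(1 + 8Fr₁²) − 1] = ½[√109.7 − 1] = 4.74.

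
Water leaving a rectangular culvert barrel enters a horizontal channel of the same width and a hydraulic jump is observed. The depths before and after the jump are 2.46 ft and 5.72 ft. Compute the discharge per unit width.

For a rectangular channel the momentum equation gives q² = ½·g·y₁·y₂·(y₁ + y₂) = ½×32.2×2.46×5.72×8.18 = 1853.
q = √1853 = 43.0 ft²/s.

q = 43.0 ft²/s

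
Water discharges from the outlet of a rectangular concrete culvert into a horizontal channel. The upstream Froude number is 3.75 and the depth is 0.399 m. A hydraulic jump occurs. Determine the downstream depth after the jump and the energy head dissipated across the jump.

Fr₁ = 3.75 (given).
Bélanger equation: y₂/y₁ = ½[√(1 + 8Fr₁²) − 1] = ½[√113.5 − 1] = 4.83.
y₂ = 4.83 × 0.399 = 1.93 m.
Head loss: ΔE = (y₂ − y₁)³/(4y₁y₂) = (1.93 − 0.399)³/(4×0.399×1.93) = 3.56/3.07 = 1.16 m.

y₂ = 1.93 m; ΔE = 1.16 m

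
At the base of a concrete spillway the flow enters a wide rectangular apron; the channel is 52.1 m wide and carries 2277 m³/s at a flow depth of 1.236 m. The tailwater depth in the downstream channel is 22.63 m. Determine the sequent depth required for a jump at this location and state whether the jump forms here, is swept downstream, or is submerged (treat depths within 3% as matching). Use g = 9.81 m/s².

y₂ = 17.14 m; the jump is submerged

q = Q/b = 2277/52.1 = 43.70 m²/s; V₁ = q/y₁ = 35.36 m/s. Fr₁ = V₁/√(g·y₁) = 10.15.
Conjugate-depth relation: y₂/y₁ = ½[√(1 + 8Fr₁²) − 1] = ½[√825.93 − 1] = 13.87.
y₂ = 13.87 × 1.236 = 17.14 m.
Tailwater y_tw = 22.63 m: y_tw > y₂, so the jump is submerged.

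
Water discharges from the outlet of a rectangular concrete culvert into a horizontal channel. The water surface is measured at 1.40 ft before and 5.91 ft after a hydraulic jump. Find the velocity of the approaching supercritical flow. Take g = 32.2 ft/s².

For a rectangular channel the momentum equation gives q² = ½·g·y₁·y₂·(y₁ + y₂) = ½×32.2×1.40×5.91×7.31 = 974.
q = √974 = 31.2 ft²/s.
V₁ = q/y₁ = 31.2/1.40 = 22.3 ft/s.

V₁ = 22.3 ft/s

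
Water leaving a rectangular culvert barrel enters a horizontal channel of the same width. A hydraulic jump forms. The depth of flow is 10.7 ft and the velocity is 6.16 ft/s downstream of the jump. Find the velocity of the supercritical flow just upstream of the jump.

V₁ = 33.2 ft/s

Fr₂ = V₂/√(g·y₂) = 6.16/√(32.2×10.7) = 0.332.
Since the conjugate-depth ratio holds either way, y₁/y₂ = ½[√(1 + 8Fr₂²) − 1] = ½[√1.881 − 1] = 0.186.
y₁ = 0.186 × 10.7 = 1.99 ft.
V₁ = q/y₁ = 65.9/1.99 = 33.2 ft/s.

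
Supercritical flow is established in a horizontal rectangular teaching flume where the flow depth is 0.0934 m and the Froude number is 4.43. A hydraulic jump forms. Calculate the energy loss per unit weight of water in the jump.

Fr₁ = 4.43 (given).
Bélanger equation: y₂/y₁ = ½[√(1 + 8Fr₁²) − 1] = ½[√158.0 − 1] = 5.78.
y₂ = 5.78 × 0.0934 = 0.540 m.
Head loss: ΔE = (y₂ − y₁)³/(4y₁y₂) = (0.540 − 0.0934)³/(4×0.0934×0.540) = 0.0893/0.202 = 0.442 m.

ΔE = 0.442 m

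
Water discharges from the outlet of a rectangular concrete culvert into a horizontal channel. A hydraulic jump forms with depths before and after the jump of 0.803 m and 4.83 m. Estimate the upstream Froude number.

For a rectangular channel the momentum equation gives q² = ½·g·y₁·y₂·(y₁ + y₂) = ½×9.81×0.803×4.83×5.63 = 107.
q = √107 = 10.4 m²/s.
V₁ = q/y₁ = 12.9 m/s; Fr₁ = V₁/√(g·y₁) = 4.59.

Fr₁ = 4.59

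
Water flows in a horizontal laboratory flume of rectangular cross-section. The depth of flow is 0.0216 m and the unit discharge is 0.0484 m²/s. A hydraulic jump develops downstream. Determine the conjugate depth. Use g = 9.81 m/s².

V₁ = q/y₁ = 0.0484/0.0216 = 2.24 m/s. Fr₁ = V₁/√(g·y₁) = 2.24/√(9.81×0.0216) = 4.87.
From the momentum equation for a rectangular channel, y₂/y₁ = ½[√(1 + 8Fr₁²) − 1] = ½[√190.6 − 1] = 6.40.
y₂ = 6.40 × 0.0216 = 0.138 m.

y₂ = 0.138 m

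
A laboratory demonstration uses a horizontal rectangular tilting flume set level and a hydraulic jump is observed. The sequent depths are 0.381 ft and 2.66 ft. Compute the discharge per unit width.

For a rectangular channel the momentum equation gives q² = ½·g·y₁·y₂·(y₁ + y₂) = ½×32.2×0.381×2.66×3.04 = 49.6.
q = √49.6 = 7.04 ft²/s.

q = 7.04 ft²/s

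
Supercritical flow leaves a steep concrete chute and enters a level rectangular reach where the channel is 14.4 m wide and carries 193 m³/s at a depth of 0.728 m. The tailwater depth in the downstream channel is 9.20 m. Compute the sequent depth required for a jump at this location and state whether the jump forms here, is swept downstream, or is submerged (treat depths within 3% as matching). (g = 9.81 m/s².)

y₂ = 6.74 m; the jump is submerged

q = Q/b = 193/14.4 = 13.4 m²/s; V₁ = q/y₁ = 18.4 m/s. Fr₁ = V₁/√(g·y₁) = 6.89.
Sequent-depth ratio: y₂/y₁ = ½[√(1 + 8Fr₁²) − 1] = ½[√380.7 − 1] = 9.26.
y₂ = 9.26 × 0.728 = 6.74 m.
Tailwater y_tw = 9.20 m: y_tw > y₂, so the jump is submerged.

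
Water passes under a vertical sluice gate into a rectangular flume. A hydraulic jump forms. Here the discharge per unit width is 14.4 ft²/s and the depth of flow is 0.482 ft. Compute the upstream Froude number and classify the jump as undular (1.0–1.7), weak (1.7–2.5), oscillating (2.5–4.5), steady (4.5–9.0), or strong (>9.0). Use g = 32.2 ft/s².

Fr₁ = 7.58; steady jump

V₁ = q/y₁ = 14.4/0.482 = 29.9 ft/s. Fr₁ = V₁/√(g·y₁) = 29.9/√(32.2×0.482) = 7.58.
Fr₁ = 7.58 lies in the steady range.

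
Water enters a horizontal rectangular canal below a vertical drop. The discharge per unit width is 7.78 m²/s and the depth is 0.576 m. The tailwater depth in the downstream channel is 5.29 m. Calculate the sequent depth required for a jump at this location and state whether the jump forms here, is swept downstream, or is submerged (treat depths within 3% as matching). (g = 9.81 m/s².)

V₁ = q/y₁ = 7.78/0.576 = 13.5 m/s. Fr₁ = V₁/√(g·y₁) = 13.5/√(9.81×0.576) = 5.68.
Sequent-depth ratio: y₂/y₁ = ½[√(1 + 8Fr₁²) − 1] = ½[√259.3 − 1] = 7.55.
y₂ = 7.55 × 0.576 = 4.35 m.
Tailwater y_tw = 5.29 m: y_tw > y₂, so the jump is submerged.

y₂ = 4.35 m; the jump is submerged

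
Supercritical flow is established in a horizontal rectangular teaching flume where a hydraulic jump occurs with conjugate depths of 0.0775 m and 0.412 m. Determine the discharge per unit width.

For a rectangular channel the momentum equation gives q² = ½·g·y₁·y₂·(y₁ + y₂) = ½×9.81×0.0775×0.412×0.489 = 0.0767.
q = √0.0767 = 0.277 m²/s.

q = 0.277 m²/s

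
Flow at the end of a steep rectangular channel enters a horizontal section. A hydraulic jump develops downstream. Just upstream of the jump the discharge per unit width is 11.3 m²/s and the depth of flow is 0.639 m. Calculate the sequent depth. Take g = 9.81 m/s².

V₁ = q/y₁ = 11.3/0.639 = 17.7 m/s. Fr₁ = V₁/√(g·y₁) = 17.7/√(9.81×0.639) = 7.06.
By Bélanger, y₂/y₁ = ½[√(1 + 8Fr₁²) − 1] = ½[√400.1 − 1] = 9.50.
y₂ = 9.50 × 0.639 = 6.07 m.

y₂ = 6.07 m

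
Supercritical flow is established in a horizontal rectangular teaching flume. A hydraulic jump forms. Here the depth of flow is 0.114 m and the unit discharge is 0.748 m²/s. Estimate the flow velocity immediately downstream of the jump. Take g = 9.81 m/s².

V₁ = q/y₁ = 0.748/0.114 = 6.56 m/s. Fr₁ = V₁/√(g·y₁) = 6.56/√(9.81×0.114) = 6.20.
From the momentum equation for a rectangular channel, y₂/y₁ = ½[√(1 + 8Fr₁²) − 1] = ½[√309.0 − 1] = 8.29.
y₂ = 8.29 × 0.114 = 0.945 m.
V₂ = q/y₂ = 0.748/0.945 = 0.792 m/s.

V₂ = 0.792 m/s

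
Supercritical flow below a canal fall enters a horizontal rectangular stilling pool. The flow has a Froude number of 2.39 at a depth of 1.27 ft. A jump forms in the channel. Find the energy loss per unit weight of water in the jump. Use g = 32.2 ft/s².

ΔE = 0.767 ft

Fr₁ = 2.39 (given).
Sequent-depth ratio: y₂/y₁ = ½[√(1 + 8Fr₁²) − 1] = ½[√46.70 − 1] = 2.92.
y₂ = 2.92 × 1.27 = 3.70 ft.
V₁ = Fr₁·√(g·y₁) = 2.39×√(32.2×1.27) = 15.3 ft/s; q = V₁·y₁ = 19.4 ft²/s. V₂ = q/y₂ = 19.4/3.70 = 5.24 ft/s. E₁ = y₁ + V₁²/2g = 4.90 ft; E₂ = y₂ + V₂²/2g = 4.13 ft. ΔE = E₁ − E₂ = 0.767 ft.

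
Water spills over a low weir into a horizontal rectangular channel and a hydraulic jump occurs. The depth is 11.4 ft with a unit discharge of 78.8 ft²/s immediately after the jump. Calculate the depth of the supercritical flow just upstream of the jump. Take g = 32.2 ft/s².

y₁ = 2.44 ft

V₂ = q/y₂ = 78.8/11.4 = 6.91 ft/s; Fr₂ = V₂/√(g·y₂) = 0.361.
The Bélanger relation is symmetric: y₁/y₂ = ½[√(1 + 8Fr₂²) − 1] = ½[√2.041 − 1] = 0.214.
y₁ = 0.214 × 11.4 = 2.44 ft.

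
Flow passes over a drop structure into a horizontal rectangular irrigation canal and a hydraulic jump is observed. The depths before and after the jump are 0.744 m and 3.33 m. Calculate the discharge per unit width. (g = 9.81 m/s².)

For a rectangular channel the momentum equation gives q² = ½·g·y₁·y₂·(y₁ + y₂) = ½×9.81×0.744×3.33×4.07 = 49.5.
q = √49.5 = 7.04 m²/s.

q = 7.04 m²/s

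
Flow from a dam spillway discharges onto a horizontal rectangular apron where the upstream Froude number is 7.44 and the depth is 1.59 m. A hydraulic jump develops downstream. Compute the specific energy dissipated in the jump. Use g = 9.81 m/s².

ΔE = 29.2 m

Fr₁ = 7.44 (given).
From the momentum equation for a rectangular channel, y₂/y₁ = ½[√(1 + 8Fr₁²) − 1] = ½[√443.8 − 1] = 10.0.
y₂ = 10.0 × 1.59 = 16.0 m.
Head loss: ΔE = (y₂ − y₁)³/(4y₁y₂) = (16.0 − 1.59)³/(4×1.59×16.0) = 2963/101 = 29.2 m.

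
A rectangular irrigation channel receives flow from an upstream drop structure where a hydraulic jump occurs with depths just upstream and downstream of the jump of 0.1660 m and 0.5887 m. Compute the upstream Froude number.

Fr₁ = 2.839

For a rectangular channel the momentum equation gives q² = ½·g·y₁·y₂·(y₁ + y₂) = ½×9.81×0.1660×0.5887×0.7547 = 0.3618.
q = √0.3618 = 0.6015 m²/s.
V₁ = q/y₁ = 3.623 m/s; Fr₁ = V₁/√(g·y₁) = 2.839.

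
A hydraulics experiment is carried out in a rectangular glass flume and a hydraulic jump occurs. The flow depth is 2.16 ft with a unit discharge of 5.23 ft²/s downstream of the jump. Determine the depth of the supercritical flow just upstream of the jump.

y₁ = 0.317 ft

V₂ = q/y₂ = 5.23/2.16 = 2.42 ft/s; Fr₂ = V₂/√(g·y₂) = 0.290.
Applying the sequent-depth relation in reverse, y₁/y₂ = ½[√(1 + 8Fr₂²) − 1] = ½[√1.674 − 1] = 0.147.
y₁ = 0.147 × 2.16 = 0.317 ft.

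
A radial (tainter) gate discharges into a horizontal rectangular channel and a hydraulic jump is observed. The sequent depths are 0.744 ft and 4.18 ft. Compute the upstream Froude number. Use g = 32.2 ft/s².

For a rectangular channel the momentum equation gives q² = ½·g·y₁·y₂·(y₁ + y₂) = ½×32.2×0.744×4.18×4.92 = 247.
q = √247 = 15.7 ft²/s.
V₁ = q/y₁ = 21.1 ft/s; Fr₁ = V₁/√(g·y₁) = 4.31.

Fr₁ = 4.31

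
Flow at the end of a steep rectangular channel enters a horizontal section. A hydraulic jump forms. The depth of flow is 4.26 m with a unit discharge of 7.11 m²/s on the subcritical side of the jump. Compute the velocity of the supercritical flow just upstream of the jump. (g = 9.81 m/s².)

V₁ = 14.0 m/s

V₂ = q/y₂ = 7.11/4.26 = 1.67 m/s; Fr₂ = V₂/√(g·y₂) = 0.258.
Applying the sequent-depth relation in reverse, y₁/y₂ = ½[√(1 + 8Fr₂²) − 1] = ½[√1.533 − 1] = 0.119.
y₁ = 0.119 × 4.26 = 0.507 m.
V₁ = q/y₁ = 7.11/0.507 = 14.0 m/s.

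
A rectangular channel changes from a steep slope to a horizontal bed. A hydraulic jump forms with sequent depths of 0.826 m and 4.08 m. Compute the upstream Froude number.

Fr₁ = 3.83

For a rectangular channel the momentum equation gives q² = ½·g·y₁·y₂·(y₁ + y₂) = ½×9.81×0.826×4.08×4.91 = 81.1.
q = √81.1 = 9.01 m²/s.
V₁ = q/y₁ = 10.9 m/s; Fr₁ = V₁/√(g·y₁) = 3.83.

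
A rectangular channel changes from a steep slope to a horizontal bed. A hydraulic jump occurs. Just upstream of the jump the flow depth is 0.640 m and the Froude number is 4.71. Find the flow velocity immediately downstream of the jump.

V₂ = 1.91 m/s

Fr₁ = 4.71 (given).
Conjugate-depth relation: y₂/y₁ = ½[√(1 + 8Fr₁²) − 1] = ½[√178.5 − 1] = 6.18.
y₂ = 6.18 × 0.640 = 3.95 m.
V₁ = Fr₁·√(g·y₁) = 4.71×√(9.81×0.640) = 11.8 m/s; q = V₁·y₁ = 7.55 m²/s.
V₂ = q/y₂ = 7.55/3.95 = 1.91 m/s.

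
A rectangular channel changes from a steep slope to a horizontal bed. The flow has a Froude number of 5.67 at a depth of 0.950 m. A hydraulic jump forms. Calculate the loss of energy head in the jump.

ΔE = 8.79 m

Fr₁ = 5.67 (given).
By Bélanger, y₂/y₁ = ½[√(1 + 8Fr₁²) − 1] = ½[√258.2 − 1] = 7.53.
y₂ = 7.53 × 0.950 = 7.16 m.
Head loss: ΔE = (y₂ − y₁)³/(4y₁y₂) = (7.16 − 0.950)³/(4×0.950×7.16) = 239/27.2 = 8.79 m.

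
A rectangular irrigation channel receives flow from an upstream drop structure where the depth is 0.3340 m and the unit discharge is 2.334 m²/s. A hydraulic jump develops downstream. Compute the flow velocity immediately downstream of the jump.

V₂ = 1.403 m/s

V₁ = q/y₁ = 2.334/0.3340 = 6.988 m/s. Fr₁ = V₁/√(g·y₁) = 6.988/√(9.81×0.3340) = 3.861.
By Bélanger, y₂/y₁ = ½[√(1 + 8Fr₁²) − 1] = ½[√120.23 − 1] = 4.982.
y₂ = 4.982 × 0.3340 = 1.664 m.
V₂ = q/y₂ = 2.334/1.664 = 1.403 m/s.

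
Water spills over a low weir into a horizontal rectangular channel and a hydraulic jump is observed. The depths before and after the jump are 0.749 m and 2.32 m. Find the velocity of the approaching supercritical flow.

V₁ = 6.83 m/s

For a rectangular channel the momentum equation gives q² = ½·g·y₁·y₂·(y₁ + y₂) = ½×9.81×0.749×2.32×3.07 = 26.2.
q = √26.2 = 5.11 m²/s.
V₁ = q/y₁ = 5.11/0.749 = 6.83 m/s.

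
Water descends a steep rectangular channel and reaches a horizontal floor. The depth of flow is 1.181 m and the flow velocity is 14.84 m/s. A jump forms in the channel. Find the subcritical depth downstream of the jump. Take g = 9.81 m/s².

y₂ = 6.715 m

Fr₁ = V₁/√(g·y₁) = 14.84/√(9.81×1.181) = 4.360.
By Bélanger, y₂/y₁ = ½[√(1 + 8Fr₁²) − 1] = ½[√153.07 − 1] = 5.686.
y₂ = 5.686 × 1.181 = 6.715 m.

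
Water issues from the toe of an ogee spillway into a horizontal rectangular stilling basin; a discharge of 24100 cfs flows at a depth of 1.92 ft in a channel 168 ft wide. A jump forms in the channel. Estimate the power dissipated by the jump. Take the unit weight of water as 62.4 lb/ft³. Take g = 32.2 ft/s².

q = Q/b = 24100/168 = 143 ft²/s; V₁ = q/y₁ = 74.7 ft/s. Fr₁ = V₁/√(g·y₁) = 9.50.
From the momentum equation for a rectangular channel, y₂/y₁ = ½[√(1 + 8Fr₁²) − 1] = ½[√723.3 − 1] = 12.9.
y₂ = 12.9 × 1.92 = 24.9 ft.
V₂ = q/y₂ = 143/24.9 = 5.77 ft/s. E₁ = y₁ + V₁²/2g = 88.6 ft; E₂ = y₂ + V₂²/2g = 25.4 ft. ΔE = E₁ − E₂ = 63.2 ft.
P = γ·Q·ΔE/550 = 62.4 × 24100 × 63.2 / 550 = 172874 hp.

P = 172874 hp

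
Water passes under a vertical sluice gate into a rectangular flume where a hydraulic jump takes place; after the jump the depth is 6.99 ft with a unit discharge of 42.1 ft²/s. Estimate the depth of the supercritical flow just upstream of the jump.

y₁ = 1.79 ft

V₂ = q/y₂ = 42.1/6.99 = 6.02 ft/s; Fr₂ = V₂/√(g·y₂) = 0.401.
Applying the sequent-depth relation in reverse, y₁/y₂ = ½[√(1 + 8Fr₂²) − 1] = ½[√2.289 − 1] = 0.257.
y₁ = 0.257 × 6.99 = 1.79 ft.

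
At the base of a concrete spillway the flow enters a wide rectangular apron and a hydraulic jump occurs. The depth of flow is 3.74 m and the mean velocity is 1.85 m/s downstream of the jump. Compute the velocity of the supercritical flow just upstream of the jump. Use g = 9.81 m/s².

Fr₂ = V₂/√(g·y₂) = 1.85/√(9.81×3.74) = 0.305.
From the momentum equation (using Fr₂), y₁/y₂ = ½[√(1 + 8Fr₂²) − 1] = ½[√1.746 − 1] = 0.161.
y₁ = 0.161 × 3.74 = 0.601 m.
V₁ = q/y₁ = 6.92/0.601 = 11.5 m/s.

V₁ = 11.5 m/s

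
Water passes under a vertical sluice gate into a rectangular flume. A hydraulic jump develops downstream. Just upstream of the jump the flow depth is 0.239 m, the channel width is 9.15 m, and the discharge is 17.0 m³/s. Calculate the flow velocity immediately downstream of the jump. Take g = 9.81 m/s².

q = Q/b = 17.0/9.15 = 1.86 m²/s; V₁ = q/y₁ = 7.77 m/s. Fr₁ = V₁/√(g·y₁) = 5.08.
Sequent-depth ratio: y₂/y₁ = ½[√(1 + 8Fr₁²) − 1] = ½[√207.2 − 1] = 6.70.
y₂ = 6.70 × 0.239 = 1.60 m.
V₂ = q/y₂ = 1.86/1.60 = 1.16 m/s.

V₂ = 1.16 m/s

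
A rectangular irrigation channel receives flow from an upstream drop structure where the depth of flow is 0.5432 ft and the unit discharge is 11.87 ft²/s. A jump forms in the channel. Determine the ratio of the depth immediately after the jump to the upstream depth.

V₁ = q/y₁ = 11.87/0.5432 = 21.85 ft/s. Fr₁ = V₁/√(g·y₁) = 21.85/√(32.2×0.5432) = 5.225.
Sequent-depth ratio: y₂/y₁ = ½[√(1 + 8Fr₁²) − 1] = ½[√219.40 − 1] = 6.906.

y₂/y₁ = 6.906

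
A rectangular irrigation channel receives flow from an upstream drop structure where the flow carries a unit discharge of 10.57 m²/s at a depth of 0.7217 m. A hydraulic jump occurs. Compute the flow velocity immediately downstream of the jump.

V₁ = q/y₁ = 10.57/0.7217 = 14.65 m/s. Fr₁ = V₁/√(g·y₁) = 14.65/√(9.81×0.7217) = 5.504.
Bélanger equation: y₂/y₁ = ½[√(1 + 8Fr₁²) − 1] = ½[√243.38 − 1] = 7.300.
y₂ = 7.300 × 0.7217 = 5.269 m.
V₂ = q/y₂ = 10.57/5.269 = 2.006 m/s.

V₂ = 2.006 m/s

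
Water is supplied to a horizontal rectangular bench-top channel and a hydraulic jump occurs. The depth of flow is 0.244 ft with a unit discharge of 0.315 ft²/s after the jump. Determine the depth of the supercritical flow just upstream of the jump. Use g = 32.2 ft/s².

V₂ = q/y₂ = 0.315/0.244 = 1.29 ft/s; Fr₂ = V₂/√(g·y₂) = 0.461.
The Bélanger relation is symmetric: y₁/y₂ = ½[√(1 + 8Fr₂²) − 1] = ½[√2.697 − 1] = 0.321.
y₁ = 0.321 × 0.244 = 0.0784 ft.

y₁ = 0.0784 ft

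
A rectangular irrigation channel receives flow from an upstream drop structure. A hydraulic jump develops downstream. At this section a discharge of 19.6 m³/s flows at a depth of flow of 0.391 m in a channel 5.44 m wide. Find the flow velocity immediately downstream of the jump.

q = Q/b = 19.6/5.44 = 3.60 m²/s; V₁ = q/y₁ = 9.21 m/s. Fr₁ = V₁/√(g·y₁) = 4.70.
From the momentum equation for a rectangular channel, y₂/y₁ = ½[√(1 + 8Fr₁²) − 1] = ½[√178.1 − 1] = 6.17.
y₂ = 6.17 × 0.391 = 2.41 m.
V₂ = q/y₂ = 3.60/2.41 = 1.49 m/s.

V₂ = 1.49 m/s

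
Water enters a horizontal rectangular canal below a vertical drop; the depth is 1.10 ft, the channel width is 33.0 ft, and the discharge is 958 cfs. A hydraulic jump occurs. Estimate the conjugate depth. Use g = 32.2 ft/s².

y₂ = 6.37 ft

q = Q/b = 958/33.0 = 29.0 ft²/s; V₁ = q/y₁ = 26.4 ft/s. Fr₁ = V₁/√(g·y₁) = 4.43.
Conjugate-depth relation: y₂/y₁ = ½[√(1 + 8Fr₁²) − 1] = ½[√158.3 − 1] = 5.79.
y₂ = 5.79 × 1.10 = 6.37 ft.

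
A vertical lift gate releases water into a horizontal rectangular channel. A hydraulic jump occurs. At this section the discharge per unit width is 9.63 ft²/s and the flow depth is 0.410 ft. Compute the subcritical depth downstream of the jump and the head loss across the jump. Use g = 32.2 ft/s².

y₂ = 3.55 ft; ΔE = 5.31 ft

V₁ = q/y₁ = 9.63/0.410 = 23.5 ft/s. Fr₁ = V₁/√(g·y₁) = 23.5/√(32.2×0.410) = 6.46.
From the momentum equation for a rectangular channel, y₂/y₁ = ½[√(1 + 8Fr₁²) − 1] = ½[√335.3 − 1] = 8.66.
y₂ = 8.66 × 0.410 = 3.55 ft.
Head loss: ΔE = (y₂ − y₁)³/(4y₁y₂) = (3.55 − 0.410)³/(4×0.410×3.55) = 30.9/5.82 = 5.31 ft.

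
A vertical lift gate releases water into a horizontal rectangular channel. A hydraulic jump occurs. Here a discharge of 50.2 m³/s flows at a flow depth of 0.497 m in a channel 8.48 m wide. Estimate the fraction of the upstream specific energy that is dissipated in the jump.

ΔE/E₁ = 0.522 (52.2%)

q = Q/b = 50.2/8.48 = 5.92 m²/s; V₁ = q/y₁ = 11.9 m/s. Fr₁ = V₁/√(g·y₁) = 5.39.
From the momentum equation for a rectangular channel, y₂/y₁ = ½[√(1 + 8Fr₁²) − 1] = ½[√233.8 − 1] = 7.15.
y₂ = 7.15 × 0.497 = 3.55 m.
E₁ = y₁ + V₁²/2g = 7.73 m. ΔE = (y₂ − y₁)³/(4y₁y₂) = 4.04 m. ΔE/E₁ = 4.04/7.73 = 0.522.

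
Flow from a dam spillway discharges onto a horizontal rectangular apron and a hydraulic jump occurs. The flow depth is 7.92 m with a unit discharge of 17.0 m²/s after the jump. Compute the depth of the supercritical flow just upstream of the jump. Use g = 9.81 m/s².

V₂ = q/y₂ = 17.0/7.92 = 2.15 m/s; Fr₂ = V₂/√(g·y₂) = 0.244.
Since the conjugate-depth ratio holds either way, y₁/y₂ = ½[√(1 + 8Fr₂²) − 1] = ½[√1.474 − 1] = 0.107.
y₁ = 0.107 × 7.92 = 0.848 m.

y₁ = 0.848 m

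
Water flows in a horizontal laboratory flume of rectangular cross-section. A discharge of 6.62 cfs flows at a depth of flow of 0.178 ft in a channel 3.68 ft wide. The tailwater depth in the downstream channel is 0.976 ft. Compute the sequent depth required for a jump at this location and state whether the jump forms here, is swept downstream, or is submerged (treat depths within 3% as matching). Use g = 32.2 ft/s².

q = Q/b = 6.62/3.68 = 1.80 ft²/s; V₁ = q/y₁ = 10.1 ft/s. Fr₁ = V₁/√(g·y₁) = 4.22.
Bélanger equation: y₂/y₁ = ½[√(1 + 8Fr₁²) − 1] = ½[√143.6 − 1] = 5.49.
y₂ = 5.49 × 0.178 = 0.977 ft.
Tailwater y_tw = 0.976 ft: y_tw ≈ y₂, so the jump forms here.

y₂ = 0.977 ft; the jump forms here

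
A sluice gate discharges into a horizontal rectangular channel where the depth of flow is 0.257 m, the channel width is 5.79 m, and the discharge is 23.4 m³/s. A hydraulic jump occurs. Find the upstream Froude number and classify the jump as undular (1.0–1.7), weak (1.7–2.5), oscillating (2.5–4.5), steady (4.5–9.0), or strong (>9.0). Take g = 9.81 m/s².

q = Q/b = 23.4/5.79 = 4.04 m²/s; V₁ = q/y₁ = 15.7 m/s. Fr₁ = V₁/√(g·y₁) = 9.90.
Fr₁ = 9.90 lies in the strong range.

Fr₁ = 9.90; strong jump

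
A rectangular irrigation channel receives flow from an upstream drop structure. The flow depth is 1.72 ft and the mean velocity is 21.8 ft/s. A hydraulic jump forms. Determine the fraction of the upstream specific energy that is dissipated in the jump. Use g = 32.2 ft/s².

ΔE/E₁ = 0.246 (24.6%)

Fr₁ = V₁/√(g·y₁) = 21.8/√(32.2×1.72) = 2.93.
By Bélanger, y₂/y₁ = ½[√(1 + 8Fr₁²) − 1] = ½[√69.65 − 1] = 3.67.
y₂ = 3.67 × 1.72 = 6.32 ft.
E₁ = y₁ + V₁²/2g = 9.10 ft. ΔE = (y₂ − y₁)³/(4y₁y₂) = 2.24 ft. ΔE/E₁ = 2.24/9.10 = 0.246.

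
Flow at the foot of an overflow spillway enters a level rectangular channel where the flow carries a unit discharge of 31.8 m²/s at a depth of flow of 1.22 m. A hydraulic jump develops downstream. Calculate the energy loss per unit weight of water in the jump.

V₁ = q/y₁ = 31.8/1.22 = 26.1 m/s. Fr₁ = V₁/√(g·y₁) = 26.1/√(9.81×1.22) = 7.53.
Bélanger equation: y₂/y₁ = ½[√(1 + 8Fr₁²) − 1] = ½[√455.1 − 1] = 10.2.
y₂ = 10.2 × 1.22 = 12.4 m.
Head loss: ΔE = (y₂ − y₁)³/(4y₁y₂) = (12.4 − 1.22)³/(4×1.22×12.4) = 1399/60.5 = 23.1 m.

ΔE = 23.1 m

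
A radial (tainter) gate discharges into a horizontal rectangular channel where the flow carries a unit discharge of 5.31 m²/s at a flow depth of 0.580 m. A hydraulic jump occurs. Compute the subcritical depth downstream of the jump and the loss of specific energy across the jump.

V₁ = q/y₁ = 5.31/0.580 = 9.16 m/s. Fr₁ = V₁/√(g·y₁) = 9.16/√(9.81×0.580) = 3.84.
From the momentum equation for a rectangular channel, y₂/y₁ = ½[√(1 + 8Fr₁²) − 1] = ½[√118.8 − 1] = 4.95.
y₂ = 4.95 × 0.580 = 2.87 m.
Head loss: ΔE = (y₂ − y₁)³/(4y₁y₂) = (2.87 − 0.580)³/(4×0.580×2.87) = 12.0/6.66 = 1.81 m.

y₂ = 2.87 m; ΔE = 1.81 m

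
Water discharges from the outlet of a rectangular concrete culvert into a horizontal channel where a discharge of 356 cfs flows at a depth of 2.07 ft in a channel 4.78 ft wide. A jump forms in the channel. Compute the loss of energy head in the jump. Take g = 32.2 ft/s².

ΔE = 9.66 ft

q = Q/b = 356/4.78 = 74.5 ft²/s; V₁ = q/y₁ = 36.0 ft/s. Fr₁ = V₁/√(g·y₁) = 4.41.
Bélanger equation: y₂/y₁ = ½[√(1 + 8Fr₁²) − 1] = ½[√156.4 − 1] = 5.75.
y₂ = 5.75 × 2.07 = 11.9 ft.
Head loss: ΔE = (y₂ − y₁)³/(4y₁y₂) = (11.9 − 2.07)³/(4×2.07×11.9) = 952/98.6 = 9.66 ft.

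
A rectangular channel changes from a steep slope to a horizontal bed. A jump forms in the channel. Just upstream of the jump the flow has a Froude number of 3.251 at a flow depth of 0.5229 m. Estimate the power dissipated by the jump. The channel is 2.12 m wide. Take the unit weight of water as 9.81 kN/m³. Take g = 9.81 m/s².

P = 77.42 kW

Fr₁ = 3.251 (given).
Sequent-depth ratio: y₂/y₁ = ½[√(1 + 8Fr₁²) − 1] = ½[√85.552 − 1] = 4.125.
y₂ = 4.125 × 0.5229 = 2.157 m.
Head loss: ΔE = (y₂ − y₁)³/(4y₁y₂) = (2.157 − 0.5229)³/(4×0.5229×2.157) = 4.362/4.511 = 0.9669 m.
V₁ = Fr₁·√(g·y₁) = 3.251×√(9.81×0.5229) = 7.363 m/s; q = V₁·y₁ = 3.850 m²/s. Q = q·b = 3.850 × 2.12 = 8.162 m³/s. P = γ·Q·ΔE = 9.81 × 8.162 × 0.9669 = 77.42 kW.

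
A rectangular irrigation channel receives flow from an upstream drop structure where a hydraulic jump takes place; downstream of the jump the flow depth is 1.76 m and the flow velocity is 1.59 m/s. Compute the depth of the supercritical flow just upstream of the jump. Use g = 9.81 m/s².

y₁ = 0.417 m

Fr₂ = V₂/√(g·y₂) = 1.59/√(9.81×1.76) = 0.383.
The Bélanger relation is symmetric: y₁/y₂ = ½[√(1 + 8Fr₂²) − 1] = ½[√2.171 − 1] = 0.237.
y₁ = 0.237 × 1.76 = 0.417 m.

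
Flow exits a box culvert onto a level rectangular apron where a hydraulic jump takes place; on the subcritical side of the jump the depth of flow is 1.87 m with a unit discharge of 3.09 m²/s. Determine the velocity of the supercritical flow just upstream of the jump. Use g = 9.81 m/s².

V₁ = 6.88 m/s

V₂ = q/y₂ = 3.09/1.87 = 1.65 m/s; Fr₂ = V₂/√(g·y₂) = 0.386.
Applying the sequent-depth relation in reverse, y₁/y₂ = ½[√(1 + 8Fr₂²) − 1] = ½[√2.191 − 1] = 0.240.
y₁ = 0.240 × 1.87 = 0.449 m.
V₁ = q/y₁ = 3.09/0.449 = 6.88 m/s.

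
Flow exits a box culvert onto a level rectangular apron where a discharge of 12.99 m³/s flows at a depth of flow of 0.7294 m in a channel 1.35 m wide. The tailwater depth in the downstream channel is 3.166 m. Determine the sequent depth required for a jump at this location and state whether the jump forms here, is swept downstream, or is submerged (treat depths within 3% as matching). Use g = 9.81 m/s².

y₂ = 4.735 m; the jump is swept downstream

q = Q/b = 12.99/1.35 = 9.622 m²/s; V₁ = q/y₁ = 13.19 m/s. Fr₁ = V₁/√(g·y₁) = 4.932.
Sequent-depth ratio: y₂/y₁ = ½[√(1 + 8Fr₁²) − 1] = ½[√195.57 − 1] = 6.492.
y₂ = 6.492 × 0.7294 = 4.735 m.
Tailwater y_tw = 3.166 m: y_tw < y₂, so the jump is swept downstream.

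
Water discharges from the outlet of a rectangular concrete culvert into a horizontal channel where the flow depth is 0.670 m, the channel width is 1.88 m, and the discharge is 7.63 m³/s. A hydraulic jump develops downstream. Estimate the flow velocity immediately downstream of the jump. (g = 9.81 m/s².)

q = Q/b = 7.63/1.88 = 4.06 m²/s; V₁ = q/y₁ = 6.06 m/s. Fr₁ = V₁/√(g·y₁) = 2.36.
From the momentum equation for a rectangular channel, y₂/y₁ = ½[√(1 + 8Fr₁²) − 1] = ½[√45.66 − 1] = 2.88.
y₂ = 2.88 × 0.670 = 1.93 m.
V₂ = q/y₂ = 4.06/1.93 = 2.10 m/s.

V₂ = 2.10 m/s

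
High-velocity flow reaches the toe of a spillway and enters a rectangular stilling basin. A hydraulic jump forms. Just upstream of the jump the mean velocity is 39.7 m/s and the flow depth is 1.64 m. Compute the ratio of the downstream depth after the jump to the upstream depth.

y₂/y₁ = 13.5

Fr₁ = V₁/√(g·y₁) = 39.7/√(9.81×1.64) = 9.90.
Conjugate-depth relation: y₂/y₁ = ½[√(1 + 8Fr₁²) − 1] = ½[√784.7 − 1] = 13.5.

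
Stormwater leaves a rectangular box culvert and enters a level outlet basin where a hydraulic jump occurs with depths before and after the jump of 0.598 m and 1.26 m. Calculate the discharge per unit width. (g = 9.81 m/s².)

q = 2.62 m²/s

For a rectangular channel the momentum equation gives q² = ½·g·y₁·y₂·(y₁ + y₂) = ½×9.81×0.598×1.26×1.86 = 6.87.
q = √6.87 = 2.62 m²/s.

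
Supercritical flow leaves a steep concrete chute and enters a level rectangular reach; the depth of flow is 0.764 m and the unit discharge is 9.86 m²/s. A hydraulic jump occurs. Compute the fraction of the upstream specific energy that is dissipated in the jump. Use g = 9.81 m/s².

V₁ = q/y₁ = 9.86/0.764 = 12.9 m/s. Fr₁ = V₁/√(g·y₁) = 12.9/√(9.81×0.764) = 4.71.
Sequent-depth ratio: y₂/y₁ = ½[√(1 + 8Fr₁²) − 1] = ½[√178.8 − 1] = 6.19.
y₂ = 6.19 × 0.764 = 4.73 m.
E₁ = y₁ + V₁²/2g = 9.25 m. ΔE = (y₂ − y₁)³/(4y₁y₂) = 4.31 m. ΔE/E₁ = 4.31/9.25 = 0.465.

ΔE/E₁ = 0.465 (46.5%)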